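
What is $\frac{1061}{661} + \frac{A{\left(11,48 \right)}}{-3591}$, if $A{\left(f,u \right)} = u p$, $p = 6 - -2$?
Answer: $\frac{1185409}{791217} \approx 1.4982$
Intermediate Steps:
$p = 8$ ($p = 6 + 2 = 8$)
$A{\left(f,u \right)} = 8 u$ ($A{\left(f,u \right)} = u 8 = 8 u$)
$\frac{1061}{661} + \frac{A{\left(11,48 \right)}}{-3591} = \frac{1061}{661} + \frac{8 \cdot 48}{-3591} = 1061 \cdot \frac{1}{661} + 384 \left(- \frac{1}{3591}\right) = \frac{1061}{661} - \frac{128}{1197} = \frac{1185409}{791217}$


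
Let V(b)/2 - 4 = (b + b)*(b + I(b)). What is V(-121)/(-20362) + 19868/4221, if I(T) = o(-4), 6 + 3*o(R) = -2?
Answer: 75935950/42974001 ≈ 1.7670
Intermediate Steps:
o(R) = -8/3 (o(R) = -2 + (⅓)*(-2) = -2 - ⅔ = -8/3)
I(T) = -8/3
V(b) = 8 + 4*b*(-8/3 + b) (V(b) = 8 + 2*((b + b)*(b - 8/3)) = 8 + 2*((2*b)*(-8/3 + b)) = 8 + 2*(2*b*(-8/3 + b)) = 8 + 4*b*(-8/3 + b))
V(-121)/(-20362) + 19868/4221 = (8 + 4*(-121)² - 32/3*(-121))/(-20362) + 19868/4221 = (8 + 4*14641 + 3872/3)*(-1/20362) + 19868*(1/4221) = (8 + 58564 + 3872/3)*(-1/20362) + 19868/4221 = (179588/3)*(-1/20362) + 19868/4221 = -89794/30543 + 19868/4221 = 75935950/42974001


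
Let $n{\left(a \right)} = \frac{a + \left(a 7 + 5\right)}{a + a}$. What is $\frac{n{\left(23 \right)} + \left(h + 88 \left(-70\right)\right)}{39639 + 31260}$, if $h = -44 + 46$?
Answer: $- \frac{283079}{3261354} \approx -0.086798$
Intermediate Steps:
$h = 2$
$n{\left(a \right)} = \frac{5 + 8 a}{2 a}$ ($n{\left(a \right)} = \frac{a + \left(7 a + 5\right)}{2 a} = \left(a + \left(5 + 7 a\right)\right) \frac{1}{2 a} = \left(5 + 8 a\right) \frac{1}{2 a} = \frac{5 + 8 a}{2 a}$)
$\frac{n{\left(23 \right)} + \left(h + 88 \left(-70\right)\right)}{39639 + 31260} = \frac{\left(4 + \frac{5}{2 \cdot 23}\right) + \left(2 + 88 \left(-70\right)\right)}{39639 + 31260} = \frac{\left(4 + \frac{5}{2} \cdot \frac{1}{23}\right) + \left(2 - 6160\right)}{70899} = \left(\left(4 + \frac{5}{46}\right) - 6158\right) \frac{1}{70899} = \left(\frac{189}{46} - 6158\right) \frac{1}{70899} = \left(- \frac{283079}{46}\right) \frac{1}{70899} = - \frac{283079}{3261354}$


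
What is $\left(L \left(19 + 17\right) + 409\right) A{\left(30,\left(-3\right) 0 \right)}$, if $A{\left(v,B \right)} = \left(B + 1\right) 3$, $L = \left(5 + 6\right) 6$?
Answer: $8355$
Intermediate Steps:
$L = 66$ ($L = 11 \cdot 6 = 66$)
$A{\left(v,B \right)} = 3 + 3 B$ ($A{\left(v,B \right)} = \left(1 + B\right) 3 = 3 + 3 B$)
$\left(L \left(19 + 17\right) + 409\right) A{\left(30,\left(-3\right) 0 \right)} = \left(66 \left(19 + 17\right) + 409\right) \left(3 + 3 \left(\left(-3\right) 0\right)\right) = \left(66 \cdot 36 + 409\right) \left(3 + 3 \cdot 0\right) = \left(2376 + 409\right) \left(3 + 0\right) = 2785 \cdot 3 = 8355$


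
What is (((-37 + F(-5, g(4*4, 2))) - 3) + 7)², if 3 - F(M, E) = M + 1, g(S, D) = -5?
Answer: 676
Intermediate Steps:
F(M, E) = 2 - M (F(M, E) = 3 - (M + 1) = 3 - (1 + M) = 3 + (-1 - M) = 2 - M)
(((-37 + F(-5, g(4*4, 2))) - 3) + 7)² = (((-37 + (2 - 1*(-5))) - 3) + 7)² = (((-37 + (2 + 5)) - 3) + 7)² = (((-37 + 7) - 3) + 7)² = ((-30 - 3) + 7)² = (-33 + 7)² = (-26)² = 676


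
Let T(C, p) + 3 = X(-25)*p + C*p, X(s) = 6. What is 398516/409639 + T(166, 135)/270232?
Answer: 117202364375/110697566248 ≈ 1.0588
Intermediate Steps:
T(C, p) = -3 + 6*p + C*p (T(C, p) = -3 + (6*p + C*p) = -3 + 6*p + C*p)
398516/409639 + T(166, 135)/270232 = 398516/409639 + (-3 + 6*135 + 166*135)/270232 = 398516*(1/409639) + (-3 + 810 + 22410)*(1/270232) = 398516/409639 + 23217*(1/270232) = 398516/409639 + 23217/270232 = 117202364375/110697566248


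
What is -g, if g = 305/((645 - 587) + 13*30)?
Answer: -305/448 ≈ -0.68080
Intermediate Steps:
g = 305/448 (g = 305/(58 + 390) = 305/448 ≈ 0.68080)
-g = -1*305/448 = -305/448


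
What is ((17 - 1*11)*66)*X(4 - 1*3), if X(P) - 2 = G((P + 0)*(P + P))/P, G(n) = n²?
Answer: 2376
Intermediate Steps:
X(P) = 2 + 4*P³ (X(P) = 2 + ((P + 0)*(P + P))²/P = 2 + (P*(2*P))²/P = 2 + (2*P²)²/P = 2 + (4*P⁴)/P = 2 + 4*P³)
((17 - 1*11)*66)*X(4 - 1*3) = ((17 - 1*11)*66)*(2 + 4*(4 - 1*3)³) = ((17 - 11)*66)*(2 + 4*(4 - 3)³) = (6*66)*(2 + 4*1³) = 396*(2 + 4*1) = 396*(2 + 4) = 396*6 = 2376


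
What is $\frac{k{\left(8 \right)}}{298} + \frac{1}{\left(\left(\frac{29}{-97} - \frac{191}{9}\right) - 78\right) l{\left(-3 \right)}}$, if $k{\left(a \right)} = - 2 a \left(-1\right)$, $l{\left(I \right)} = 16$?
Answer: $\frac{10990819}{207126688} \approx 0.053063$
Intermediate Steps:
$k{\left(a \right)} = 2 a$
$\frac{k{\left(8 \right)}}{298} + \frac{1}{\left(\left(\frac{29}{-97} - \frac{191}{9}\right) - 78\right) l{\left(-3 \right)}} = \frac{2 \cdot 8}{298} + \frac{1}{\left(\left(\frac{29}{-97} - \frac{191}{9}\right) - 78\right) 16} = 16 \cdot \frac{1}{298} + \frac{1}{\left(29 \left(- \frac{1}{97}\right) - \frac{191}{9}\right) - 78} \cdot \frac{1}{16} = \frac{8}{149} + \frac{1}{\left(- \frac{29}{97} - \frac{191}{9}\right) - 78} \cdot \frac{1}{16} = \frac{8}{149} + \frac{1}{- \frac{18788}{873} - 78} \cdot \frac{1}{16} = \frac{8}{149} + \frac{1}{- \frac{86882}{873}} \cdot \frac{1}{16} = \frac{8}{149} - \frac{873}{1390112} = \frac{10990819}{207126688}$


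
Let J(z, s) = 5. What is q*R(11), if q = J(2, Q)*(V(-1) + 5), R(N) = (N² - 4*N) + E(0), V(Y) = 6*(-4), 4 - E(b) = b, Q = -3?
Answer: -7695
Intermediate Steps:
E(b) = 4 - b
V(Y) = -24
R(N) = 4 + N² - 4*N (R(N) = (N² - 4*N) + (4 - 1*0) = (N² - 4*N) + (4 + 0) = (N² - 4*N) + 4 = 4 + N² - 4*N)
q = -95 (q = 5*(-24 + 5) = 5*(-19) = -95)
q*R(11) = -95*(4 + 11² - 4*11) = -95*(4 + 121 - 44) = -95*81 = -7695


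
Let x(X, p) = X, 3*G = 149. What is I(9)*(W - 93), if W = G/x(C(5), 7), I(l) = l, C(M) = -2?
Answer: -2121/2 ≈ -1060.5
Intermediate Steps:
G = 149/3 (G = (⅓)*149 = 149/3 ≈ 49.667)
W = -149/6 (W = (149/3)/(-2) = (149/3)*(-½) = -149/6 ≈ -24.833)
I(9)*(W - 93) = 9*(-149/6 - 93) = 9*(-707/6) = -2121/2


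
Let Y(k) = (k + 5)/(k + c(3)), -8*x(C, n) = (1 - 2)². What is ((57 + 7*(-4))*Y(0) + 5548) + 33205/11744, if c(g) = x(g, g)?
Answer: 51565877/11744 ≈ 4390.8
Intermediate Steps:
x(C, n) = -⅛ (x(C, n) = -(1 - 2)²/8 = -⅛*(-1)² = -⅛*1 = -⅛)
c(g) = -⅛
Y(k) = (5 + k)/(-⅛ + k) (Y(k) = (k + 5)/(k - ⅛) = (5 + k)/(-⅛ + k))
((57 + 7*(-4))*Y(0) + 5548) + 33205/11744 = ((57 + 7*(-4))*(8*(5 + 0)/(-1 + 8*0)) + 5548) + 33205/11744 = ((57 - 28)*(8*5/(-1 + 0)) + 5548) + 33205*(1/11744) = (29*(8*5/(-1)) + 5548) + 33205/11744 = (29*(8*(-1)*5) + 5548) + 33205/11744 = (29*(-40) + 5548) + 33205/11744 = (-1160 + 5548) + 33205/11744 = 4388 + 33205/11744 = 51565877/11744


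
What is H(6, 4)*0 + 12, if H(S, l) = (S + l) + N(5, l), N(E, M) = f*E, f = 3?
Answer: 12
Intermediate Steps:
N(E, M) = 3*E
H(S, l) = 15 + S + l (H(S, l) = (S + l) + 3*5 = (S + l) + 15 = 15 + S + l)
H(6, 4)*0 + 12 = (15 + 6 + 4)*0 + 12 = 25*0 + 12 = 0 + 12 = 12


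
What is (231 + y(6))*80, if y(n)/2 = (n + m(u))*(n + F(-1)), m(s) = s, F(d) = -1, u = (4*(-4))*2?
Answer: -2320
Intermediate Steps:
u = -32 (u = -16*2 = -32)
y(n) = 2*(-1 + n)*(-32 + n) (y(n) = 2*((n - 32)*(n - 1)) = 2*((-32 + n)*(-1 + n)) = 2*((-1 + n)*(-32 + n)) = 2*(-1 + n)*(-32 + n))
(231 + y(6))*80 = (231 + (64 - 66*6 + 2*6**2))*80 = (231 + (64 - 396 + 2*36))*80 = (231 + (64 - 396 + 72))*80 = (231 - 260)*80 = -29*80 = -2320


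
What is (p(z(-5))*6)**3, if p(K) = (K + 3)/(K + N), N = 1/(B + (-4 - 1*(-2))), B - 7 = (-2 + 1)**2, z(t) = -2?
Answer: -46656/1331 ≈ -35.053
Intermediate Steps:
B = 8 (B = 7 + (-2 + 1)**2 = 7 + (-1)**2 = 7 + 1 = 8)
N = 1/6 (N = 1/(8 + (-4 - 1*(-2))) = 1/(8 + (-4 + 2)) = 1/(8 - 2) = 1/6 ≈ 0.16667)
p(K) = (3 + K)/(1/6 + K) (p(K) = (K + 3)/(K + 1/6) = (3 + K)/(1/6 + K))
(p(z(-5))*6)**3 = ((6*(3 - 2)/(1 + 6*(-2)))*6)**3 = ((6*1/(1 - 12))*6)**3 = ((6*1/(-11))*6)**3 = ((6*(-1/11)*1)*6)**3 = (-6/11*6)**3 = (-36/11)**3 = -46656/1331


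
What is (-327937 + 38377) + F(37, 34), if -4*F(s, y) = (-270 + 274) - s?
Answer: -1158207/4 ≈ -2.8955e+5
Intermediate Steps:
F(s, y) = -1 + s/4 (F(s, y) = -((-270 + 274) - s)/4 = -(4 - s)/4 = -1 + s/4)
(-327937 + 38377) + F(37, 34) = (-327937 + 38377) + (-1 + (¼)*37) = -289560 + (-1 + 37/4) = -289560 + 33/4 = -1158207/4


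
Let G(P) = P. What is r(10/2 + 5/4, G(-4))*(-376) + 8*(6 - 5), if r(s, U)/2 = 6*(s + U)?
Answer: -10144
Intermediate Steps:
r(s, U) = 12*U + 12*s (r(s, U) = 2*(6*(s + U)) = 2*(6*(U + s)) = 2*(6*U + 6*s) = 12*U + 12*s)
r(10/2 + 5/4, G(-4))*(-376) + 8*(6 - 5) = (12*(-4) + 12*(10/2 + 5/4))*(-376) + 8*(6 - 5) = (-48 + 12*(10*(½) + 5*(¼)))*(-376) + 8*1 = (-48 + 12*(5 + 5/4))*(-376) + 8 = (-48 + 12*(25/4))*(-376) + 8 = (-48 + 75)*(-376) + 8 = 27*(-376) + 8 = -10152 + 8 = -10144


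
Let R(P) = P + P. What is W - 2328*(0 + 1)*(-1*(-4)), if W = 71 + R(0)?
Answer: -9241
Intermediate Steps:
R(P) = 2*P
W = 71 (W = 71 + 2*0 = 71 + 0 = 71)
W - 2328*(0 + 1)*(-1*(-4)) = 71 - 2328*(0 + 1)*(-1*(-4)) = 71 - 2328*1*4 = 71 - 2328*4 = 71 - 97*96 = 71 - 9312 = -9241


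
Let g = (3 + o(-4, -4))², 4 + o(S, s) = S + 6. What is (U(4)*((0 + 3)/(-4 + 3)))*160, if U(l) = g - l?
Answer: 1440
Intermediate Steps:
o(S, s) = 2 + S (o(S, s) = -4 + (S + 6) = -4 + (6 + S) = 2 + S)
g = 1 (g = (3 + (2 - 4))² = (3 - 2)² = 1² = 1)
U(l) = 1 - l
(U(4)*((0 + 3)/(-4 + 3)))*160 = ((1 - 1*4)*((0 + 3)/(-4 + 3)))*160 = ((1 - 4)*(3/(-1)))*160 = -9*(-1)*160 = -3*(-3)*160 = 9*160 = 1440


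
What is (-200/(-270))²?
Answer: 400/729 ≈ 0.54870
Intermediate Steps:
(-200/(-270))² = (-200*(-1/270))² = (20/27)² = 400/729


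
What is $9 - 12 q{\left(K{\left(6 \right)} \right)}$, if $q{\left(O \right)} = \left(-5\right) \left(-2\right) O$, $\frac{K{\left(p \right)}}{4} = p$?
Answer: $-2871$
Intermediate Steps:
$K{\left(p \right)} = 4 p$
$q{\left(O \right)} = 10 O$
$9 - 12 q{\left(K{\left(6 \right)} \right)} = 9 - 12 \cdot 10 \cdot 4 \cdot 6 = 9 - 12 \cdot 10 \cdot 24 = 9 - 2880 = -2871$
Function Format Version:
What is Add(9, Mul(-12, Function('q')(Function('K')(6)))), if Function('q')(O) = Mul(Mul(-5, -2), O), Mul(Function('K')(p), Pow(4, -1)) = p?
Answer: -2871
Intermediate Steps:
Function('K')(p) = Mul(4, p)
Function('q')(O) = Mul(10, O)
Add(9, Mul(-12, Function('q')(Function('K')(6)))) = Add(9, Mul(-12, Mul(10, Mul(4, 6)))) = Add(9, Mul(-12, Mul(10, 24))) = Add(9, Mul(-12, 240)) = Add(9, -2880) = -2871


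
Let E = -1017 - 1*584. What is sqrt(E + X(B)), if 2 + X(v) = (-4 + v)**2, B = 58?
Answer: sqrt(1313) ≈ 36.235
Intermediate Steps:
X(v) = -2 + (-4 + v)**2
E = -1601 (E = -1017 - 584 = -1601)
sqrt(E + X(B)) = sqrt(-1601 + (-2 + (-4 + 58)**2)) = sqrt(-1601 + (-2 + 54**2)) = sqrt(-1601 + (-2 + 2916)) = sqrt(-1601 + 2914) = sqrt(1313)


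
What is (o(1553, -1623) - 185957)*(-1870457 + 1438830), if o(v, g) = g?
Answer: 80964592660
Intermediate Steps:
(o(1553, -1623) - 185957)*(-1870457 + 1438830) = (-1623 - 185957)*(-1870457 + 1438830) = -187580*(-431627) = 80964592660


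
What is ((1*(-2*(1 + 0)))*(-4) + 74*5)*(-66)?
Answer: -24948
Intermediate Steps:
((1*(-2*(1 + 0)))*(-4) + 74*5)*(-66) = ((1*(-2*1))*(-4) + 370)*(-66) = ((1*(-2))*(-4) + 370)*(-66) = (-2*(-4) + 370)*(-66) = (8 + 370)*(-66) = 378*(-66) = -24948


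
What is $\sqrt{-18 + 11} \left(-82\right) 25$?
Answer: $- 2050 i \sqrt{7} \approx - 5423.8 i$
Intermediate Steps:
$\sqrt{-18 + 11} \left(-82\right) 25 = \sqrt{-7} \left(-82\right) 25 = i \sqrt{7} \left(-82\right) 25 = - 82 i \sqrt{7} \cdot 25 = - 2050 i \sqrt{7}$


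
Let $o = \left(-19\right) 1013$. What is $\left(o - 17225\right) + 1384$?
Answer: $-35088$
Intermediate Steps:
$o = -19247$
$\left(o - 17225\right) + 1384 = \left(-19247 - 17225\right) + 1384 = -36472 + 1384 = -35088$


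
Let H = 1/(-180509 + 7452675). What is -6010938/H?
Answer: -43712538951708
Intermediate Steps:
H = 1/7272166 ≈ 1.3751e-7
-6010938/H = -6010938/1/7272166 = -6010938*7272166 = -43712538951708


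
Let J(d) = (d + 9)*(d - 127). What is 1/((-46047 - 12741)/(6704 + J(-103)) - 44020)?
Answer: -7081/311720317 ≈ -2.2716e-5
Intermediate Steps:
J(d) = (-127 + d)*(9 + d) (J(d) = (9 + d)*(-127 + d) = (-127 + d)*(9 + d))
1/((-46047 - 12741)/(6704 + J(-103)) - 44020) = 1/((-46047 - 12741)/(6704 + (-1143 + (-103)² - 118*(-103))) - 44020) = 1/(-58788/(6704 + (-1143 + 10609 + 12154)) - 44020) = 1/(-58788/(6704 + 21620) - 44020) = 1/(-58788/28324 - 44020) = 1/(-58788*1/28324 - 44020) = 1/(-14697/7081 - 44020) = 1/(-311720317/7081) = -7081/311720317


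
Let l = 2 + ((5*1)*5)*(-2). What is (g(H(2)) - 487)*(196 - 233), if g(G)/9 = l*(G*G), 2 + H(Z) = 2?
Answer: 18019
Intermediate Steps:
H(Z) = 0 (H(Z) = -2 + 2 = 0)
l = -48 (l = 2 + (5*5)*(-2) = 2 + 25*(-2) = 2 - 50 = -48)
g(G) = -432*G² (g(G) = 9*(-48*G*G) = 9*(-48*G²) = -432*G²)
(g(H(2)) - 487)*(196 - 233) = (-432*0² - 487)*(196 - 233) = (-432*0 - 487)*(-37) = (0 - 487)*(-37) = -487*(-37) = 18019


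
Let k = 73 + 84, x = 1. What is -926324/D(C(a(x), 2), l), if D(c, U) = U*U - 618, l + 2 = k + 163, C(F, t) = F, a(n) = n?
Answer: -66166/7179 ≈ -9.2166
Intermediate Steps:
k = 157
l = 318 (l = -2 + (157 + 163) = -2 + 320 = 318)
D(c, U) = -618 + U² (D(c, U) = U² - 618 = -618 + U²)
-926324/D(C(a(x), 2), l) = -926324/(-618 + 318²) = -926324/(-618 + 101124) = -926324/100506 = -926324*1/100506 = -66166/7179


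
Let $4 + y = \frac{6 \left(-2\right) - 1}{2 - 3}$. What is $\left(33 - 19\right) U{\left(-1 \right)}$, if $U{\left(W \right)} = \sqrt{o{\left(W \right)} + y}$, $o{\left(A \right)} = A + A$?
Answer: $14 \sqrt{7} \approx 37.041$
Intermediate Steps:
$y = 9$ ($y = -4 + \frac{6 \left(-2\right) - 1}{2 - 3} = -4 + \frac{-12 - 1}{-1} = -4 - -13 = -4 + 13 = 9$)
$o{\left(A \right)} = 2 A$
$U{\left(W \right)} = \sqrt{9 + 2 W}$ ($U{\left(W \right)} = \sqrt{2 W + 9} = \sqrt{9 + 2 W}$)
$\left(33 - 19\right) U{\left(-1 \right)} = \left(33 - 19\right) \sqrt{9 + 2 \left(-1\right)} = 14 \sqrt{9 - 2} = 14 \sqrt{7}$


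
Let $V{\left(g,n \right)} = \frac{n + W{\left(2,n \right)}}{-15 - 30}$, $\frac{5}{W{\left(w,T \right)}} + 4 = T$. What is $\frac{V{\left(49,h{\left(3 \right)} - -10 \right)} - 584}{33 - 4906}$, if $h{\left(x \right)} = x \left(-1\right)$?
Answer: $\frac{78866}{657855} \approx 0.11988$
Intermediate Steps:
$h{\left(x \right)} = - x$
$W{\left(w,T \right)} = \frac{5}{-4 + T}$
$V{\left(g,n \right)} = - \frac{1}{9 \left(-4 + n\right)} - \frac{n}{45}$ ($V{\left(g,n \right)} = \frac{n + \frac{5}{-4 + n}}{-15 - 30} = \frac{n + \frac{5}{-4 + n}}{-45} = \left(n + \frac{5}{-4 + n}\right) \left(- \frac{1}{45}\right) = - \frac{1}{9 \left(-4 + n\right)} - \frac{n}{45}$)
$\frac{V{\left(49,h{\left(3 \right)} - -10 \right)} - 584}{33 - 4906} = \frac{\frac{-5 - \left(\left(-1\right) 3 - -10\right) \left(-4 - -7\right)}{45 \left(-4 - -7\right)} - 584}{33 - 4906} = \frac{\frac{-5 - \left(-3 + 10\right) \left(-4 + \left(-3 + 10\right)\right)}{45 \left(-4 + \left(-3 + 10\right)\right)} - 584}{-4873} = \left(\frac{-5 - 7 \left(-4 + 7\right)}{45 \left(-4 + 7\right)} - 584\right) \left(- \frac{1}{4873}\right) = \left(\frac{-5 - 7 \cdot 3}{45 \cdot 3} - 584\right) \left(- \frac{1}{4873}\right) = \left(\frac{1}{45} \cdot \frac{1}{3} \left(-5 - 21\right) - 584\right) \left(- \frac{1}{4873}\right) = \left(\frac{1}{45} \cdot \frac{1}{3} \left(-26\right) - 584\right) \left(- \frac{1}{4873}\right) = \left(- \frac{26}{135} - 584\right) \left(- \frac{1}{4873}\right) = \left(- \frac{78866}{135}\right) \left(- \frac{1}{4873}\right) = \frac{78866}{657855}$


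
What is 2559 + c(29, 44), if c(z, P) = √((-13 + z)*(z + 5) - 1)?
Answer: 2559 + √543 ≈ 2582.3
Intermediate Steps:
c(z, P) = √(-1 + (-13 + z)*(5 + z)) (c(z, P) = √((-13 + z)*(5 + z) - 1) = √(-1 + (-13 + z)*(5 + z)))
2559 + c(29, 44) = 2559 + √(-66 + 29² - 8*29) = 2559 + √(-66 + 841 - 232) = 2559 + √543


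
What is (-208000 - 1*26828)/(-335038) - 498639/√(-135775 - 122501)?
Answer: 10674/15229 + 166213*I*√64569/43046 ≈ 0.7009 + 981.17*I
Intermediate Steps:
(-208000 - 1*26828)/(-335038) - 498639/√(-135775 - 122501) = (-208000 - 26828)*(-1/335038) - 498639*(-I*√64569/129138) = -234828*(-1/335038) - 498639*(-I*√64569/129138) = 10674/15229 - (-166213)*I*√64569/43046 = 10674/15229 + 166213*I*√64569/43046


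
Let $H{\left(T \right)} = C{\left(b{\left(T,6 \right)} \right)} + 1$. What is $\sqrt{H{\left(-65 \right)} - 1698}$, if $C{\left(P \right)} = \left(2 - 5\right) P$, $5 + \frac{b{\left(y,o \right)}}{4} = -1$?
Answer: $5 i \sqrt{65} \approx 40.311 i$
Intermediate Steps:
$b{\left(y,o \right)} = -24$ ($b{\left(y,o \right)} = -20 + 4 \left(-1\right) = -20 - 4 = -24$)
$C{\left(P \right)} = - 3 P$
$H{\left(T \right)} = 73$ ($H{\left(T \right)} = \left(-3\right) \left(-24\right) + 1 = 72 + 1 = 73$)
$\sqrt{H{\left(-65 \right)} - 1698} = \sqrt{73 - 1698} = \sqrt{-1625} = 5 i \sqrt{65}$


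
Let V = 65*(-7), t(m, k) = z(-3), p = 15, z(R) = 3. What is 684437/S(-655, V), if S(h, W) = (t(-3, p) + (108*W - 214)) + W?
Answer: -684437/49806 ≈ -13.742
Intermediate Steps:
t(m, k) = 3
V = -455
S(h, W) = -211 + 109*W (S(h, W) = (3 + (108*W - 214)) + W = (3 + (-214 + 108*W)) + W = (-211 + 108*W) + W = -211 + 109*W)
684437/S(-655, V) = 684437/(-211 + 109*(-455)) = 684437/(-211 - 49595) = 684437/(-49806) = 684437*(-1/49806) = -684437/49806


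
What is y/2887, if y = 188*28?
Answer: 5264/2887 ≈ 1.8233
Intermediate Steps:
y = 5264
y/2887 = 5264/2887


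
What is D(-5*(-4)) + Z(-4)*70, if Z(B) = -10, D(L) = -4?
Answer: -704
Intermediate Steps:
D(-5*(-4)) + Z(-4)*70 = -4 - 10*70 = -4 - 700 = -704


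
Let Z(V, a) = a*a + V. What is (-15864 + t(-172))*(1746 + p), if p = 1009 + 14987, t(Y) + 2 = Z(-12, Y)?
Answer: 243171852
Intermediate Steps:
Z(V, a) = V + a**2 (Z(V, a) = a**2 + V = V + a**2)
t(Y) = -14 + Y**2 (t(Y) = -2 + (-12 + Y**2) = -14 + Y**2)
p = 15996
(-15864 + t(-172))*(1746 + p) = (-15864 + (-14 + (-172)**2))*(1746 + 15996) = (-15864 + (-14 + 29584))*17742 = (-15864 + 29570)*17742 = 13706*17742 = 243171852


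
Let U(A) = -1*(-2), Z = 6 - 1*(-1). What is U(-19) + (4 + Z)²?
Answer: 123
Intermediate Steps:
Z = 7 (Z = 6 + 1 = 7)
U(A) = 2
U(-19) + (4 + Z)² = 2 + (4 + 7)² = 2 + 11² = 2 + 121 = 123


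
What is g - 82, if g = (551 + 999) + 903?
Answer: 2371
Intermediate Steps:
g = 2453 (g = 1550 + 903 = 2453)
g - 82 = 2453 - 82 = 2371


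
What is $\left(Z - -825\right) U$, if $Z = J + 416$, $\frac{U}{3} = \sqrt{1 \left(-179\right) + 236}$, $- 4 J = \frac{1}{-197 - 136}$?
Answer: $\frac{1653013 \sqrt{57}}{444} \approx 28108.0$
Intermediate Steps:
$J = \frac{1}{1332}$ ($J = - \frac{1}{4 \left(-197 - 136\right)} = - \frac{1}{4 \left(-333\right)} = \left(- \frac{1}{4}\right) \left(- \frac{1}{333}\right) = \frac{1}{1332} \approx 0.00075075$)
$U = 3 \sqrt{57}$ ($U = 3 \sqrt{1 \left(-179\right) + 236} = 3 \sqrt{-179 + 236} = 3 \sqrt{57} \approx 22.65$)
$Z = \frac{554113}{1332}$ ($Z = \frac{1}{1332} + 416 = \frac{554113}{1332} \approx 416.0$)
$\left(Z - -825\right) U = \left(\frac{554113}{1332} - -825\right) 3 \sqrt{57} = \left(\frac{554113}{1332} + 825\right) 3 \sqrt{57} = \frac{1653013 \cdot 3 \sqrt{57}}{1332} = \frac{1653013 \sqrt{57}}{444}$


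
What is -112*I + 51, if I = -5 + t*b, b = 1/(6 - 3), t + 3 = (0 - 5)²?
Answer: -631/3 ≈ -210.33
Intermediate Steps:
t = 22 (t = -3 + (0 - 5)² = -3 + (-5)² = -3 + 25 = 22)
b = ⅓ (b = 1/3 = ⅓ ≈ 0.33333)
I = 7/3 (I = -5 + 22*(⅓) = -5 + 22/3 = 7/3 ≈ 2.3333)
-112*I + 51 = -112*7/3 + 51 = -784/3 + 51 = -631/3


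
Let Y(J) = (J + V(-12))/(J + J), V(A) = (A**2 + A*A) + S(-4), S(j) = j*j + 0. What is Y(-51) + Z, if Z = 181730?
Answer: 18536207/102 ≈ 1.8173e+5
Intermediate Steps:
S(j) = j**2 (S(j) = j**2 + 0 = j**2)
V(A) = 16 + 2*A**2 (V(A) = (A**2 + A*A) + (-4)**2 = (A**2 + A**2) + 16 = 2*A**2 + 16 = 16 + 2*A**2)
Y(J) = (304 + J)/(2*J) (Y(J) = (J + (16 + 2*(-12)**2))/(J + J) = (J + (16 + 2*144))/((2*J)) = (J + (16 + 288))*(1/(2*J)) = (J + 304)*(1/(2*J)) = (304 + J)*(1/(2*J)) = (304 + J)/(2*J))
Y(-51) + Z = (1/2)*(304 - 51)/(-51) + 181730 = (1/2)*(-1/51)*253 + 181730 = -253/102 + 181730 = 18536207/102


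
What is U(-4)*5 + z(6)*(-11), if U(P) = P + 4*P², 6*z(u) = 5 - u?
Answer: 1811/6 ≈ 301.83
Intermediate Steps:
z(u) = ⅚ - u/6 (z(u) = (5 - u)/6 = ⅚ - u/6)
U(-4)*5 + z(6)*(-11) = -4*(1 + 4*(-4))*5 + (⅚ - ⅙*6)*(-11) = -4*(1 - 16)*5 + (⅚ - 1)*(-11) = -4*(-15)*5 - ⅙*(-11) = 60*5 + 11/6 = 300 + 11/6 = 1811/6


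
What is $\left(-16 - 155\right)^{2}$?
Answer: $29241$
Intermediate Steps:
$\left(-16 - 155\right)^{2} = \left(-171\right)^{2} = 29241$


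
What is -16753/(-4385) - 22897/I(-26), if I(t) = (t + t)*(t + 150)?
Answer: 208426689/28274480 ≈ 7.3716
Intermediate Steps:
I(t) = 2*t*(150 + t) (I(t) = (2*t)*(150 + t) = 2*t*(150 + t))
-16753/(-4385) - 22897/I(-26) = -16753/(-4385) - 22897*(-1/(52*(150 - 26))) = -16753*(-1/4385) - 22897/(2*(-26)*124) = 16753/4385 - 22897/(-6448) = 16753/4385 - 22897*(-1/6448) = 16753/4385 + 22897/6448 = 208426689/28274480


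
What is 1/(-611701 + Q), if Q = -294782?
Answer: -1/906483 ≈ -1.1032e-6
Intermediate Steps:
1/(-611701 + Q) = 1/(-611701 - 294782) = 1/(-906483) = -1/906483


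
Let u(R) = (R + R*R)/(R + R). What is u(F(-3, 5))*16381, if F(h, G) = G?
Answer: 49143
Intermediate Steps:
u(R) = (R + R²)/(2*R) (u(R) = (R + R²)/((2*R)) = (R + R²)*(1/(2*R)) = (R + R²)/(2*R))
u(F(-3, 5))*16381 = (½ + (½)*5)*16381 = (½ + 5/2)*16381 = 3*16381 = 49143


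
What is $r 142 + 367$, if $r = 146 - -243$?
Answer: $55605$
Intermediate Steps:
$r = 389$ ($r = 146 + 243 = 389$)
$r 142 + 367 = 389 \cdot 142 + 367 = 55238 + 367 = 55605$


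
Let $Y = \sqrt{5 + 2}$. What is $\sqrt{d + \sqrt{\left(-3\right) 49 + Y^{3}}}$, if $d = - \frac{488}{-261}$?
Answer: $\frac{\sqrt{14152 + 7569 i \sqrt{7} \sqrt{21 - \sqrt{7}}}}{87} \approx 2.5844 + 2.193 i$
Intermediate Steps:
$d = \frac{488}{261}$ ($d = \left(-488\right) \left(- \frac{1}{261}\right) = \frac{488}{261} \approx 1.8697$)
$Y = \sqrt{7} \approx 2.6458$
$\sqrt{d + \sqrt{\left(-3\right) 49 + Y^{3}}} = \sqrt{\frac{488}{261} + \sqrt{\left(-3\right) 49 + \left(\sqrt{7}\right)^{3}}} = \sqrt{\frac{488}{261} + \sqrt{-147 + 7 \sqrt{7}}}$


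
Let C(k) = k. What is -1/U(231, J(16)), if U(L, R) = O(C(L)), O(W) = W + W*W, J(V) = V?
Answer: -1/53592 ≈ -1.8660e-5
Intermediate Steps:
O(W) = W + W²
U(L, R) = L*(1 + L)
-1/U(231, J(16)) = -1/(231*(1 + 231)) = -1/(231*232) = -1/53592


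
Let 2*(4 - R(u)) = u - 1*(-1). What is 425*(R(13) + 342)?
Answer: 144075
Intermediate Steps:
R(u) = 7/2 - u/2 (R(u) = 4 - (u - 1*(-1))/2 = 4 - (u + 1)/2 = 4 - (1 + u)/2 = 4 + (-½ - u/2) = 7/2 - u/2)
425*(R(13) + 342) = 425*((7/2 - ½*13) + 342) = 425*((7/2 - 13/2) + 342) = 425*(-3 + 342) = 425*339 = 144075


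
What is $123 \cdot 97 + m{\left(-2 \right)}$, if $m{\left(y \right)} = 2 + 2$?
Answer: $11935$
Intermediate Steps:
$m{\left(y \right)} = 4$
$123 \cdot 97 + m{\left(-2 \right)} = 123 \cdot 97 + 4 = 11931 + 4 = 11935$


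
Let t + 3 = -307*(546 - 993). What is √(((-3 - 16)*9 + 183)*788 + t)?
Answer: 3*√16298 ≈ 382.99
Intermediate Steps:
t = 137226 (t = -3 - 307*(546 - 993) = -3 - 307*(-447) = -3 + 137229 = 137226)
√(((-3 - 16)*9 + 183)*788 + t) = √(((-3 - 16)*9 + 183)*788 + 137226) = √((-19*9 + 183)*788 + 137226) = √((-171 + 183)*788 + 137226) = √(12*788 + 137226) = √(9456 + 137226) = √146682 = 3*√16298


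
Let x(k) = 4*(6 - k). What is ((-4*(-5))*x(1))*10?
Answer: 4000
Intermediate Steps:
x(k) = 24 - 4*k
((-4*(-5))*x(1))*10 = ((-4*(-5))*(24 - 4*1))*10 = (20*(24 - 4))*10 = (20*20)*10 = 400*10 = 4000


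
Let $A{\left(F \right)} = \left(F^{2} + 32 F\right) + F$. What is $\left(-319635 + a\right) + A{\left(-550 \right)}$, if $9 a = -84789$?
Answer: $-44706$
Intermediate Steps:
$a = -9421$ ($a = \frac{1}{9} \left(-84789\right) = -9421$)
$A{\left(F \right)} = F^{2} + 33 F$
$\left(-319635 + a\right) + A{\left(-550 \right)} = \left(-319635 - 9421\right) - 550 \left(33 - 550\right) = -329056 - -284350 = -329056 + 284350 = -44706$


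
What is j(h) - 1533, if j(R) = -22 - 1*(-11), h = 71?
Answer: -1544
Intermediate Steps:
j(R) = -11 (j(R) = -22 + 11 = -11)
j(h) - 1533 = -11 - 1533 = -1544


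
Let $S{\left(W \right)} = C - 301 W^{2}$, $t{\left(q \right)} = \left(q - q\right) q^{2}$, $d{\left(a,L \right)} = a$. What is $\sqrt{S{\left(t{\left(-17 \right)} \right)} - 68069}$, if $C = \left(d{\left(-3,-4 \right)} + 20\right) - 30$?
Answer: $i \sqrt{68082} \approx 260.93 i$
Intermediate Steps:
$C = -13$ ($C = \left(-3 + 20\right) - 30 = 17 - 30 = -13$)
$t{\left(q \right)} = 0$ ($t{\left(q \right)} = 0 q^{2} = 0$)
$S{\left(W \right)} = -13 - 301 W^{2}$
$\sqrt{S{\left(t{\left(-17 \right)} \right)} - 68069} = \sqrt{\left(-13 - 301 \cdot 0^{2}\right) - 68069} = \sqrt{\left(-13 - 0\right) - 68069} = \sqrt{\left(-13 + 0\right) - 68069} = \sqrt{-13 - 68069} = \sqrt{-68082} = i \sqrt{68082}$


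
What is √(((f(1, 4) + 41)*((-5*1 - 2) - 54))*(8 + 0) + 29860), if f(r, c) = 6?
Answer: 2*√1731 ≈ 83.211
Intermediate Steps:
√(((f(1, 4) + 41)*((-5*1 - 2) - 54))*(8 + 0) + 29860) = √(((6 + 41)*((-5*1 - 2) - 54))*(8 + 0) + 29860) = √((47*((-5 - 2) - 54))*8 + 29860) = √((47*(-7 - 54))*8 + 29860) = √((47*(-61))*8 + 29860) = √(-2867*8 + 29860) = √(-22936 + 29860) = √6924 = 2*√1731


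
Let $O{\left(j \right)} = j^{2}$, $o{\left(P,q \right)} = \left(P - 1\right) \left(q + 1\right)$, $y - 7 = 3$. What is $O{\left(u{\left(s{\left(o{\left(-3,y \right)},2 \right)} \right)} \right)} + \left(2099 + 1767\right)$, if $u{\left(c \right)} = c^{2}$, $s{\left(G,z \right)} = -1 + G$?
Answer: $4104491$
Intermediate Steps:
$y = 10$ ($y = 7 + 3 = 10$)
$o{\left(P,q \right)} = \left(1 + q\right) \left(-1 + P\right)$ ($o{\left(P,q \right)} = \left(-1 + P\right) \left(1 + q\right) = \left(1 + q\right) \left(-1 + P\right)$)
$O{\left(u{\left(s{\left(o{\left(-3,y \right)},2 \right)} \right)} \right)} + \left(2099 + 1767\right) = \left(\left(-1 - 44\right)^{2}\right)^{2} + \left(2099 + 1767\right) = \left(\left(-1 - 44\right)^{2}\right)^{2} + 3866 = \left(\left(-45\right)^{2}\right)^{2} + 3866 = 2025^{2} + 3866 = 4100625 + 3866 = 4104491$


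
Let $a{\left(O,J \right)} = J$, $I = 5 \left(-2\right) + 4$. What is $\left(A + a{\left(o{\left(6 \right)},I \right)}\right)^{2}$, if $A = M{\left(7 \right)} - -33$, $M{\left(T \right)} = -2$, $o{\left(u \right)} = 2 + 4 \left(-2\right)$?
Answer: $625$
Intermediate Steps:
$I = -6$ ($I = -10 + 4 = -6$)
$o{\left(u \right)} = -6$ ($o{\left(u \right)} = 2 - 8 = -6$)
$A = 31$ ($A = -2 - -33 = -2 + 33 = 31$)
$\left(A + a{\left(o{\left(6 \right)},I \right)}\right)^{2} = \left(31 - 6\right)^{2} = 25^{2} = 625$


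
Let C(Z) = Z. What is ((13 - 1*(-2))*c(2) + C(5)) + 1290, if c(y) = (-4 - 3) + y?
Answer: 1220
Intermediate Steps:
c(y) = -7 + y
((13 - 1*(-2))*c(2) + C(5)) + 1290 = ((13 - 1*(-2))*(-7 + 2) + 5) + 1290 = ((13 + 2)*(-5) + 5) + 1290 = (15*(-5) + 5) + 1290 = (-75 + 5) + 1290 = -70 + 1290 = 1220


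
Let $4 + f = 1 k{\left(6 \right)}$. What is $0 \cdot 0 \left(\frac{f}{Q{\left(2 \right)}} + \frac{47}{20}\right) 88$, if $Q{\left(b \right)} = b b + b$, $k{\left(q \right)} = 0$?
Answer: $0$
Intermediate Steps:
$Q{\left(b \right)} = b + b^{2}$ ($Q{\left(b \right)} = b^{2} + b = b + b^{2}$)
$f = -4$ ($f = -4 + 1 \cdot 0 = -4 + 0 = -4$)
$0 \cdot 0 \left(\frac{f}{Q{\left(2 \right)}} + \frac{47}{20}\right) 88 = 0 \cdot 0 \left(- \frac{4}{2 \left(1 + 2\right)} + \frac{47}{20}\right) 88 = 0 \left(- \frac{4}{2 \cdot 3} + 47 \cdot \frac{1}{20}\right) 88 = 0 \left(- \frac{4}{6} + \frac{47}{20}\right) 88 = 0 \left(\left(-4\right) \frac{1}{6} + \frac{47}{20}\right) 88 = 0 \left(- \frac{2}{3} + \frac{47}{20}\right) 88 = 0 \cdot \frac{101}{60} \cdot 88 = 0 \cdot 88 = 0$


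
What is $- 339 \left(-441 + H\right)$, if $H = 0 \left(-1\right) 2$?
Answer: $149499$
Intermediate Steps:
$H = 0$ ($H = 0 \cdot 2 = 0$)
$- 339 \left(-441 + H\right) = - 339 \left(-441 + 0\right) = \left(-339\right) \left(-441\right) = 149499$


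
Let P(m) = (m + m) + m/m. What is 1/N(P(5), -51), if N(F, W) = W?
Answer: -1/51 ≈ -0.019608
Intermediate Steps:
P(m) = 1 + 2*m (P(m) = 2*m + 1 = 1 + 2*m)
1/N(P(5), -51) = 1/(-51) = -1/51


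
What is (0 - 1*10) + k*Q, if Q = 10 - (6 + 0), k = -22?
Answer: -98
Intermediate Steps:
Q = 4 (Q = 10 - 1*6 = 10 - 6 = 4)
(0 - 1*10) + k*Q = (0 - 1*10) - 22*4 = (0 - 10) - 88 = -10 - 88 = -98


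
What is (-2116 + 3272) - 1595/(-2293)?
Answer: 2652303/2293 ≈ 1156.7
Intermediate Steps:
(-2116 + 3272) - 1595/(-2293) = 1156 - 1595*(-1/2293) = 1156 + 1595/2293 = 2652303/2293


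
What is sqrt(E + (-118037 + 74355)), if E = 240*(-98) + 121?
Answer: 259*I ≈ 259.0*I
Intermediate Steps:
E = -23399 (E = -23520 + 121 = -23399)
sqrt(E + (-118037 + 74355)) = sqrt(-23399 + (-118037 + 74355)) = sqrt(-23399 - 43682) = sqrt(-67081) = 259*I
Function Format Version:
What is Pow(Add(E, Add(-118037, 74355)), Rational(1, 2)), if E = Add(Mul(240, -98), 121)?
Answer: Mul(259, I) ≈ Mul(259.00, I)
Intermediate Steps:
E = -23399 (E = Add(-23520, 121) = -23399)
Pow(Add(E, Add(-118037, 74355)), Rational(1, 2)) = Pow(Add(-23399, Add(-118037, 74355)), Rational(1, 2)) = Pow(Add(-23399, -43682), Rational(1, 2)) = Pow(-67081, Rational(1, 2)) = Mul(259, I)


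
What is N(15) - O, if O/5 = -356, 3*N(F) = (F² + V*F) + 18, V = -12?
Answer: 1801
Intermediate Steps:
N(F) = 6 - 4*F + F²/3 (N(F) = ((F² - 12*F) + 18)/3 = (18 + F² - 12*F)/3 = 6 - 4*F + F²/3)
O = -1780 (O = 5*(-356) = -1780)
N(15) - O = (6 - 4*15 + (⅓)*15²) - 1*(-1780) = (6 - 60 + (⅓)*225) + 1780 = (6 - 60 + 75) + 1780 = 21 + 1780 = 1801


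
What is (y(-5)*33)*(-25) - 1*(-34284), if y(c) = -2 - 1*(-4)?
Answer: 32634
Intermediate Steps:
y(c) = 2 (y(c) = -2 + 4 = 2)
(y(-5)*33)*(-25) - 1*(-34284) = (2*33)*(-25) - 1*(-34284) = 66*(-25) + 34284 = -1650 + 34284 = 32634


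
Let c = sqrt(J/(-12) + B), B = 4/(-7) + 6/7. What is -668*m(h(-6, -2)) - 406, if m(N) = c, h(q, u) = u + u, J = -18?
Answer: -406 - 1670*sqrt(14)/7 ≈ -1298.7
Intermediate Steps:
B = 2/7 (B = 4*(-1/7) + 6*(1/7) = -4/7 + 6/7 = 2/7 ≈ 0.28571)
h(q, u) = 2*u
c = 5*sqrt(14)/14 (c = sqrt(-18/(-12) + 2/7) = sqrt(-18*(-1/12) + 2/7) = sqrt(3/2 + 2/7) = sqrt(25/14) = 5*sqrt(14)/14 ≈ 1.3363)
m(N) = 5*sqrt(14)/14
-668*m(h(-6, -2)) - 406 = -1670*sqrt(14)/7 - 406 = -406 - 1670*sqrt(14)/7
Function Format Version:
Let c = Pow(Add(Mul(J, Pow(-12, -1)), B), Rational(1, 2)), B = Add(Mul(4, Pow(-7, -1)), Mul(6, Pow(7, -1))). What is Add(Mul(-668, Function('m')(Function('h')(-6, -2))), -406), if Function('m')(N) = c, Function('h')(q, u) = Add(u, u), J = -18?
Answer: Add(-406, Mul(Rational(-1670, 7), Pow(14, Rational(1, 2)))) ≈ -1298.7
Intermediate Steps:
B = Rational(2, 7) (B = Add(Mul(4, Rational(-1, 7)), Mul(6, Rational(1, 7))) = Add(Rational(-4, 7), Rational(6, 7)) = Rational(2, 7) ≈ 0.28571)
Function('h')(q, u) = Mul(2, u)
c = Mul(Rational(5, 14), Pow(14, Rational(1, 2))) (c = Pow(Add(Mul(-18, Pow(-12, -1)), Rational(2, 7)), Rational(1, 2)) = Pow(Add(Mul(-18, Rational(-1, 12)), Rational(2, 7)), Rational(1, 2)) = Pow(Add(Rational(3, 2), Rational(2, 7)), Rational(1, 2)) = Pow(Rational(25, 14), Rational(1, 2)) = Mul(Rational(5, 14), Pow(14, Rational(1, 2))) ≈ 1.3363)
Function('m')(N) = Mul(Rational(5, 14), Pow(14, Rational(1, 2)))
Add(Mul(-668, Function('m')(Function('h')(-6, -2))), -406) = Add(Mul(-668, Mul(Rational(5, 14), Pow(14, Rational(1, 2)))), -406) = Add(Mul(Rational(-1670, 7), Pow(14, Rational(1, 2))), -406) = Add(-406, Mul(Rational(-1670, 7), Pow(14, Rational(1, 2))))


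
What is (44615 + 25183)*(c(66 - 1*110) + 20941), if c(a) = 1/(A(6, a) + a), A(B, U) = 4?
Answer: 29232763461/20 ≈ 1.4616e+9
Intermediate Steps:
c(a) = 1/(4 + a)
(44615 + 25183)*(c(66 - 1*110) + 20941) = (44615 + 25183)*(1/(4 + (66 - 1*110)) + 20941) = 69798*(1/(4 + (66 - 110)) + 20941) = 69798*(1/(4 - 44) + 20941) = 69798*(1/(-40) + 20941) = 69798*(-1/40 + 20941) = 69798*(837639/40) = 29232763461/20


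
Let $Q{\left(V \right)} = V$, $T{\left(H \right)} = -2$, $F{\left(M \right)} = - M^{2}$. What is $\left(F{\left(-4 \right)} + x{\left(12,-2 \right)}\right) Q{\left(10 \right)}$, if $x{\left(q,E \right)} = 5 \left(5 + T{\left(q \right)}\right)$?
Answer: $-10$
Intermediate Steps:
$x{\left(q,E \right)} = 15$ ($x{\left(q,E \right)} = 5 \left(5 - 2\right) = 5 \cdot 3 = 15$)
$\left(F{\left(-4 \right)} + x{\left(12,-2 \right)}\right) Q{\left(10 \right)} = \left(- \left(-4\right)^{2} + 15\right) 10 = \left(\left(-1\right) 16 + 15\right) 10 = \left(-16 + 15\right) 10 = \left(-1\right) 10 = -10$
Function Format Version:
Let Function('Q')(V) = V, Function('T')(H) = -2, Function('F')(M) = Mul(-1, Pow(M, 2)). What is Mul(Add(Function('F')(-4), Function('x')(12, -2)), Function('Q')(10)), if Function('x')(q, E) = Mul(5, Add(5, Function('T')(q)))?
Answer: -10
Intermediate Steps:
Function('x')(q, E) = 15 (Function('x')(q, E) = Mul(5, Add(5, -2)) = Mul(5, 3) = 15)
Mul(Add(Function('F')(-4), Function('x')(12, -2)), Function('Q')(10)) = Mul(Add(Mul(-1, Pow(-4, 2)), 15), 10) = Mul(Add(Mul(-1, 16), 15), 10) = Mul(Add(-16, 15), 10) = Mul(-1, 10) = -10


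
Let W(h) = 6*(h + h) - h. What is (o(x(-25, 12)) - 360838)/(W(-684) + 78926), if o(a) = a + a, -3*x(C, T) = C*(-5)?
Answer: -541382/107103 ≈ -5.0548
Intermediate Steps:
x(C, T) = 5*C/3 (x(C, T) = -C*(-5)/3 = -(-5)*C/3 = 5*C/3)
o(a) = 2*a
W(h) = 11*h (W(h) = 6*(2*h) - h = 12*h - h = 11*h)
(o(x(-25, 12)) - 360838)/(W(-684) + 78926) = (2*((5/3)*(-25)) - 360838)/(11*(-684) + 78926) = (2*(-125/3) - 360838)/(-7524 + 78926) = (-250/3 - 360838)/71402 = -1082764/3*1/71402 = -541382/107103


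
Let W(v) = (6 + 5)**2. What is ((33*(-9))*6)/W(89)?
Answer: -162/11 ≈ -14.727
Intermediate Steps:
W(v) = 121 (W(v) = 11**2 = 121)
((33*(-9))*6)/W(89) = ((33*(-9))*6)/121 = -297*6*(1/121) = -1782*1/121 = -162/11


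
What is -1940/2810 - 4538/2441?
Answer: -1748732/685921 ≈ -2.5495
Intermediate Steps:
-1940/2810 - 4538/2441 = -1940*1/2810 - 4538*1/2441 = -194/281 - 4538/2441 = -1748732/685921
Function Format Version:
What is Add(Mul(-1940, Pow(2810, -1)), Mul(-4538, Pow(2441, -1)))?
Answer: Rational(-1748732, 685921) ≈ -2.5495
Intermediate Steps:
Add(Mul(-1940, Pow(2810, -1)), Mul(-4538, Pow(2441, -1))) = Add(Mul(-1940, Rational(1, 2810)), Mul(-4538, Rational(1, 2441))) = Add(Rational(-194, 281), Rational(-4538, 2441)) = Rational(-1748732, 685921)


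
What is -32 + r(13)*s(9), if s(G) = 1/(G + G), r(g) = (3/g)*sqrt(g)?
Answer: -32 + sqrt(13)/78 ≈ -31.954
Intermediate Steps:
r(g) = 3/sqrt(g)
s(G) = 1/(2*G)
-32 + r(13)*s(9) = -32 + (3/sqrt(13))*((1/2)/9) = -32 + (3*(sqrt(13)/13))*((1/2)*(1/9)) = -32 + (3*sqrt(13)/13)*(1/18) = -32 + sqrt(13)/78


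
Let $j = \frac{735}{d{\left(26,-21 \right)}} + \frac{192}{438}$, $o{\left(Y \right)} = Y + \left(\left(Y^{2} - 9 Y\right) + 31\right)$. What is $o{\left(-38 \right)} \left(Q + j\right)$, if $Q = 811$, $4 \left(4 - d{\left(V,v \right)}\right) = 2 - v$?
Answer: $\frac{50834925}{73} \approx 6.9637 \cdot 10^{5}$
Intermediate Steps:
$d{\left(V,v \right)} = \frac{7}{2} + \frac{v}{4}$ ($d{\left(V,v \right)} = 4 - \frac{2 - v}{4} = 4 + \left(- \frac{1}{2} + \frac{v}{4}\right) = \frac{7}{2} + \frac{v}{4}$)
$o{\left(Y \right)} = 31 + Y^{2} - 8 Y$ ($o{\left(Y \right)} = Y + \left(31 + Y^{2} - 9 Y\right) = 31 + Y^{2} - 8 Y$)
$j = - \frac{30628}{73}$ ($j = \frac{735}{\frac{7}{2} + \frac{1}{4} \left(-21\right)} + \frac{192}{438} = \frac{735}{\frac{7}{2} - \frac{21}{4}} + 192 \cdot \frac{1}{438} = \frac{735}{- \frac{7}{4}} + \frac{32}{73} = 735 \left(- \frac{4}{7}\right) + \frac{32}{73} = -420 + \frac{32}{73} = - \frac{30628}{73} \approx -419.56$)
$o{\left(-38 \right)} \left(Q + j\right) = \left(31 + \left(-38\right)^{2} - -304\right) \left(811 - \frac{30628}{73}\right) = \left(31 + 1444 + 304\right) \frac{28575}{73} = 1779 \cdot \frac{28575}{73} = \frac{50834925}{73}$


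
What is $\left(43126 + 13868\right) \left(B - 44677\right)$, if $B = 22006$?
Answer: $-1292110974$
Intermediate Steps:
$\left(43126 + 13868\right) \left(B - 44677\right) = \left(43126 + 13868\right) \left(22006 - 44677\right) = 56994 \left(-22671\right) = -1292110974$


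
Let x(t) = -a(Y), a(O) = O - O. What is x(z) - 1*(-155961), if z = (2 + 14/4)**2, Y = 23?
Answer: 155961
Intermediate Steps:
z = 121/4 (z = (2 + 14*(1/4))**2 = (2 + 7/2)**2 = (11/2)**2 = 121/4 ≈ 30.250)
a(O) = 0
x(t) = 0 (x(t) = -1*0 = 0)
x(z) - 1*(-155961) = 0 - 1*(-155961) = 0 + 155961 = 155961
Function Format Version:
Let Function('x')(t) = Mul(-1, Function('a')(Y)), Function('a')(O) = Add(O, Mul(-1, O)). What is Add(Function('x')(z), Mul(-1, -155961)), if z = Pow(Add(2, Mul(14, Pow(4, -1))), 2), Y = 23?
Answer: 155961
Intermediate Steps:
z = Rational(121, 4) (z = Pow(Add(2, Mul(14, Rational(1, 4))), 2) = Pow(Add(2, Rational(7, 2)), 2) = Pow(Rational(11, 2), 2) = Rational(121, 4) ≈ 30.250)
Function('a')(O) = 0
Function('x')(t) = 0 (Function('x')(t) = Mul(-1, 0) = 0)
Add(Function('x')(z), Mul(-1, -155961)) = Add(0, Mul(-1, -155961)) = Add(0, 155961) = 155961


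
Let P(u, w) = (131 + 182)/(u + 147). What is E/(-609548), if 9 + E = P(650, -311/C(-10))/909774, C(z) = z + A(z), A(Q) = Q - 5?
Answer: 6525808589/441977084955144 ≈ 1.4765e-5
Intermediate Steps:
A(Q) = -5 + Q
C(z) = -5 + 2*z (C(z) = z + (-5 + z) = -5 + 2*z)
P(u, w) = 313/(147 + u)
E = -6525808589/725089878 (E = -9 + (313/(147 + 650))/909774 = -9 + (313/797)*(1/909774) = -9 + 313/725089878 = -6525808589/725089878 ≈ -9.0000)
E/(-609548) = -6525808589/725089878/(-609548) = -6525808589/725089878*(-1/609548) = 6525808589/441977084955144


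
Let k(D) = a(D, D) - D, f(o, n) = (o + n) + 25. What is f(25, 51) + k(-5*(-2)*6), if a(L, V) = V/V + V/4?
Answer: 57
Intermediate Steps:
f(o, n) = 25 + n + o (f(o, n) = (n + o) + 25 = 25 + n + o)
a(L, V) = 1 + V/4 (a(L, V) = 1 + V*(¼) = 1 + V/4)
k(D) = 1 - 3*D/4 (k(D) = (1 + D/4) - D = 1 - 3*D/4)
f(25, 51) + k(-5*(-2)*6) = (25 + 51 + 25) + (1 - 3*(-5*(-2))*6/4) = 101 + (1 - 15*6/2) = 101 + (1 - ¾*60) = 101 + (1 - 45) = 101 - 44 = 57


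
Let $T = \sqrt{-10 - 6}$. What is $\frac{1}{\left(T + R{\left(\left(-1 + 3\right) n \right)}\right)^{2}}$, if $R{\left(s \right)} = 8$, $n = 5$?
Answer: $\frac{3}{400} - \frac{i}{100} \approx 0.0075 - 0.01 i$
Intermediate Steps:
$T = 4 i$ ($T = \sqrt{-16} = 4 i \approx 4.0 i$)
$\frac{1}{\left(T + R{\left(\left(-1 + 3\right) n \right)}\right)^{2}} = \frac{1}{\left(4 i + 8\right)^{2}} = \frac{1}{\left(8 + 4 i\right)^{2}}$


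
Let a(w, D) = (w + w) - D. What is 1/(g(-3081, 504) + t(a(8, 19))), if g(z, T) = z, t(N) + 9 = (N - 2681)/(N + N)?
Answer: -3/7928 ≈ -0.00037841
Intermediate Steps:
a(w, D) = -D + 2*w (a(w, D) = 2*w - D = -D + 2*w)
t(N) = -9 + (-2681 + N)/(2*N) (t(N) = -9 + (N - 2681)/(N + N) = -9 + (-2681 + N)/((2*N)) = -9 + (-2681 + N)*(1/(2*N)) = -9 + (-2681 + N)/(2*N))
1/(g(-3081, 504) + t(a(8, 19))) = 1/(-3081 + (-2681 - 17*(-1*19 + 2*8))/(2*(-1*19 + 2*8))) = 1/(-3081 + (-2681 - 17*(-19 + 16))/(2*(-19 + 16))) = 1/(-3081 + (½)*(-2681 - 17*(-3))/(-3)) = 1/(-3081 + (½)*(-⅓)*(-2681 + 51)) = 1/(-3081 + (½)*(-⅓)*(-2630)) = 1/(-3081 + 1315/3) = 1/(-7928/3) = -3/7928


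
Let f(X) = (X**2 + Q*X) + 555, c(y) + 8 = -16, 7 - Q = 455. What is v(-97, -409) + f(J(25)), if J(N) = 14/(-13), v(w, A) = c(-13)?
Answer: 171471/169 ≈ 1014.6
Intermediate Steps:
Q = -448 (Q = 7 - 1*455 = 7 - 455 = -448)
c(y) = -24 (c(y) = -8 - 16 = -24)
v(w, A) = -24
J(N) = -14/13 (J(N) = 14*(-1/13) = -14/13)
f(X) = 555 + X**2 - 448*X (f(X) = (X**2 - 448*X) + 555 = 555 + X**2 - 448*X)
v(-97, -409) + f(J(25)) = -24 + (555 + (-14/13)**2 - 448*(-14/13)) = -24 + (555 + 196/169 + 6272/13) = -24 + 175527/169 = 171471/169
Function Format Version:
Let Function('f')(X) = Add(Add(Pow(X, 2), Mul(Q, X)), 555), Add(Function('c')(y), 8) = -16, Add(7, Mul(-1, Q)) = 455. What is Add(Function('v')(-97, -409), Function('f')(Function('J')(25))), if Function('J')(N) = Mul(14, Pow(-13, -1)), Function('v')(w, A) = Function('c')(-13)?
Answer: Rational(171471, 169) ≈ 1014.6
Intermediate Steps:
Q = -448 (Q = Add(7, Mul(-1, 455)) = Add(7, -455) = -448)
Function('c')(y) = -24 (Function('c')(y) = Add(-8, -16) = -24)
Function('v')(w, A) = -24
Function('J')(N) = Rational(-14, 13) (Function('J')(N) = Mul(14, Rational(-1, 13)) = Rational(-14, 13))
Function('f')(X) = Add(555, Pow(X, 2), Mul(-448, X)) (Function('f')(X) = Add(Add(Pow(X, 2), Mul(-448, X)), 555) = Add(555, Pow(X, 2), Mul(-448, X)))
Add(Function('v')(-97, -409), Function('f')(Function('J')(25))) = Add(-24, Add(555, Pow(Rational(-14, 13), 2), Mul(-448, Rational(-14, 13)))) = Add(-24, Add(555, Rational(196, 169), Rational(6272, 13))) = Add(-24, Rational(175527, 169)) = Rational(171471, 169)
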